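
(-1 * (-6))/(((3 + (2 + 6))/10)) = 60/11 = 5.45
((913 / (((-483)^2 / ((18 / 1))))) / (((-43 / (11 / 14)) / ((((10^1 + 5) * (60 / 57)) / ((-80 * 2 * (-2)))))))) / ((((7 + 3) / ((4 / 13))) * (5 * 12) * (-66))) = 913 / 1850062643520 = 0.00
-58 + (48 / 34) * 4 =-890 / 17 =-52.35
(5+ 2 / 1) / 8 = 7 / 8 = 0.88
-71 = -71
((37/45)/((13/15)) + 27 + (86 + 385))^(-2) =1521/378652681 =0.00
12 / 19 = 0.63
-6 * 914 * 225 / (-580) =61695 / 29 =2127.41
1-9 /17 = 0.47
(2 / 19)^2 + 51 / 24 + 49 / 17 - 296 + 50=-240.98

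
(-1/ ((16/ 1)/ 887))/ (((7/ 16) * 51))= -887/ 357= -2.48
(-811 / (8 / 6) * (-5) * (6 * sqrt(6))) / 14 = 36495 * sqrt(6) / 28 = 3192.65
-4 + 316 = 312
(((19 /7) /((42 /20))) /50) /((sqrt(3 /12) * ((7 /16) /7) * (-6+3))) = -608 /2205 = -0.28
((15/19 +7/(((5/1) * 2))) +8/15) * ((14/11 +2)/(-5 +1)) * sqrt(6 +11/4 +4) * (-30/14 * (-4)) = -10377 * sqrt(51)/1463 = -50.65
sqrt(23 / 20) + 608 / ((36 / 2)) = sqrt(115) / 10 + 304 / 9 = 34.85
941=941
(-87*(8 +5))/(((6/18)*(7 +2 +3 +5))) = -3393/17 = -199.59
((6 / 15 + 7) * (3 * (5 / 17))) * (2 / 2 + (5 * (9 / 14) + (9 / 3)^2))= 20535 / 238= 86.28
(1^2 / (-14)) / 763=-1 / 10682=-0.00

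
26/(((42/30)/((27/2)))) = 1755/7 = 250.71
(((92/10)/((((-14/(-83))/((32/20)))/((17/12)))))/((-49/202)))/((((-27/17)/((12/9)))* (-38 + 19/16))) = -14264781056/1227314025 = -11.62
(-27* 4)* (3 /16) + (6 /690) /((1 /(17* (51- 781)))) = -128.16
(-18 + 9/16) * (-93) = 25947/16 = 1621.69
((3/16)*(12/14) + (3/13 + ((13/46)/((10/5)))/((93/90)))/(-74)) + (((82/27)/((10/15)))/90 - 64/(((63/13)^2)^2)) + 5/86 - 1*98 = -909270027567553109/9292343402192760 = -97.85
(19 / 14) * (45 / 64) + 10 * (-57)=-509865 / 896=-569.05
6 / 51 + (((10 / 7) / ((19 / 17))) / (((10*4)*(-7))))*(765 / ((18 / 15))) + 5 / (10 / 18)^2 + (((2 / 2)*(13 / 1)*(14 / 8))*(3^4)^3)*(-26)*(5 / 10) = -99503502155809 / 633080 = -157173662.34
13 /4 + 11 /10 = 87 /20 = 4.35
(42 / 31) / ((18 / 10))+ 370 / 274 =26795 / 12741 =2.10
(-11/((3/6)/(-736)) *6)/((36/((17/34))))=4048/3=1349.33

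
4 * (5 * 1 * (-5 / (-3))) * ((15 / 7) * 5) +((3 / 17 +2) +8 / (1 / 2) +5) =380.32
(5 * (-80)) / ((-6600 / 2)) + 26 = 862 / 33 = 26.12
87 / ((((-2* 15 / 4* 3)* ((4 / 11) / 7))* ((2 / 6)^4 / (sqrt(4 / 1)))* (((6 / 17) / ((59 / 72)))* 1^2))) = -2239699 / 80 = -27996.24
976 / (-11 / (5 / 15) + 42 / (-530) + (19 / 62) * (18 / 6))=-16035680 / 528387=-30.35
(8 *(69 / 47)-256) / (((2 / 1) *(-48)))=1435 / 564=2.54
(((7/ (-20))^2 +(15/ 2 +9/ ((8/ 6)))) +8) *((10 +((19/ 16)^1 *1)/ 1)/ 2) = 1601871/ 12800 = 125.15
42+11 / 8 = 347 / 8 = 43.38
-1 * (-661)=661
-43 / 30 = -1.43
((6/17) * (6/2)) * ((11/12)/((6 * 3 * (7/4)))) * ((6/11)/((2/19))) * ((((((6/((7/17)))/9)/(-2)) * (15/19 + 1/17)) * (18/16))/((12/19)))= -2603/13328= -0.20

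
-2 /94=-1 /47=-0.02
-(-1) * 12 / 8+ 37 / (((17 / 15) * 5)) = 273 / 34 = 8.03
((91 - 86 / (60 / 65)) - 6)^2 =2401 / 36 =66.69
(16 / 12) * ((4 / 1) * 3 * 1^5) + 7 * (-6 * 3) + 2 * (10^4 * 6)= 119890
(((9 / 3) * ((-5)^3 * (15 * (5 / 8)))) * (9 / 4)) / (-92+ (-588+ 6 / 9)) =759375 / 65216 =11.64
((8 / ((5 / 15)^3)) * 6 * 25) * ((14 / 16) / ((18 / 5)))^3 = 1071875 / 2304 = 465.22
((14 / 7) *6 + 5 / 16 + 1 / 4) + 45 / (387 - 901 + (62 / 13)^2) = 2760957 / 221392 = 12.47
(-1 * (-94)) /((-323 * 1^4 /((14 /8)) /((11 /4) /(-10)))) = 3619 /25840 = 0.14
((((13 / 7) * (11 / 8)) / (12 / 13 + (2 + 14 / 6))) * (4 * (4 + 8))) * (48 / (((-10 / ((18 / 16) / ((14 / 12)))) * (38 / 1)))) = -2710422 / 954275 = -2.84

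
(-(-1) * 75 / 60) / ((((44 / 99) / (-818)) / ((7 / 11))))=-128835 / 88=-1464.03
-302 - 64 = -366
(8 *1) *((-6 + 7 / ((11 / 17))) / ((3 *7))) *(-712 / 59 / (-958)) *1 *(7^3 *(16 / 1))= 118340096 / 932613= 126.89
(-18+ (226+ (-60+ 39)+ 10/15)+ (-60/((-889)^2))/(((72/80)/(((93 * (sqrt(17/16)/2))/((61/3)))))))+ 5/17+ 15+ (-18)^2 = 26875/51 - 2325 * sqrt(17)/48209581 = 526.96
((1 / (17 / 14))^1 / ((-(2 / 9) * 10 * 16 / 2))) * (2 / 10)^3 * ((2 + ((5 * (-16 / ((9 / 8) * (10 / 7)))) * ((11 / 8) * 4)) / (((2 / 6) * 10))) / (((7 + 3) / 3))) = 37863 / 4250000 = 0.01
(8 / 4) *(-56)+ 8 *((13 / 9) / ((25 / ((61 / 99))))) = -2488456 / 22275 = -111.72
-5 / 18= -0.28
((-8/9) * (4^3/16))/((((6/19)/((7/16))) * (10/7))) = -931/270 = -3.45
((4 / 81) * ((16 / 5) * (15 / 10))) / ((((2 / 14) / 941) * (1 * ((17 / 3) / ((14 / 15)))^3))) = 578391296 / 82906875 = 6.98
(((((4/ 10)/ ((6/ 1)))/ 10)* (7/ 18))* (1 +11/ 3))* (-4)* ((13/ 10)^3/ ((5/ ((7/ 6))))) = -753571/ 30375000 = -0.02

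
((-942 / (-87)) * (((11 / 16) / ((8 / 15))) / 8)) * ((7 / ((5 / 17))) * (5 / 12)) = 1027565 / 59392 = 17.30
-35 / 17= -2.06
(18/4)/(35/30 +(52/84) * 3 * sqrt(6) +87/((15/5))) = 239463/1568785 - 14742 * sqrt(6)/1568785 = 0.13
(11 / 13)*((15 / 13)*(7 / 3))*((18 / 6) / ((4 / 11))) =18.79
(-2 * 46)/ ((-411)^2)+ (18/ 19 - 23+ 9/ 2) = -112673803/ 6418998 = -17.55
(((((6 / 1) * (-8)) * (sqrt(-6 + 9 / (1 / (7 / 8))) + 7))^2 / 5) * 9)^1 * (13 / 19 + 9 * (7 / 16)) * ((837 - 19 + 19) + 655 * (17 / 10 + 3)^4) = 102114619841997 * sqrt(30) / 4750 + 5937235753670397 / 19000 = 430234472800.60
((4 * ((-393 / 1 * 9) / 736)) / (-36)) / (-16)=-393 / 11776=-0.03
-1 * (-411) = 411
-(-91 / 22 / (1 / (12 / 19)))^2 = -298116 / 43681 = -6.82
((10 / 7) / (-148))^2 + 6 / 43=1611019 / 11537932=0.14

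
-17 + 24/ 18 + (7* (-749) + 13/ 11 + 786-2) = -147625/ 33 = -4473.48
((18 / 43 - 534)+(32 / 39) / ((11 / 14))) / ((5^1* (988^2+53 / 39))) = -9823712 / 90034767185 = -0.00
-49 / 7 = -7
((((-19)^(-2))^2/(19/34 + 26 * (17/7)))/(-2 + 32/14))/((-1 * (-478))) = 833/944430813518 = 0.00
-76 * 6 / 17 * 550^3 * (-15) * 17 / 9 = 126445000000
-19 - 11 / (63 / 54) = -199 / 7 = -28.43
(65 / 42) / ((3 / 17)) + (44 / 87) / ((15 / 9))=9.07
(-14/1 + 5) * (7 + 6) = -117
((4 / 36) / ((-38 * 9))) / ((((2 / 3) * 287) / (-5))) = 5 / 588924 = 0.00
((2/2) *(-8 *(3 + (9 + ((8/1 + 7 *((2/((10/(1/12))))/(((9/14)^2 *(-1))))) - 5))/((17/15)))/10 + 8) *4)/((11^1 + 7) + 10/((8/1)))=-26752/48195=-0.56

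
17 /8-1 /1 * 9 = -55 /8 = -6.88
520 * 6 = 3120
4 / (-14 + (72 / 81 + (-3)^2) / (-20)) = -720 / 2609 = -0.28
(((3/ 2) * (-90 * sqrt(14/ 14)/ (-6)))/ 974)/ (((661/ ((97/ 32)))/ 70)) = 152775/ 20602048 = 0.01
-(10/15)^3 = -8/27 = -0.30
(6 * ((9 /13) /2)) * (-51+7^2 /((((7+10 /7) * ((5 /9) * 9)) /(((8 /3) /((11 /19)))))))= -94.80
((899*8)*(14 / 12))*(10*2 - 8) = 100688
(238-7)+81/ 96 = 7419/ 32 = 231.84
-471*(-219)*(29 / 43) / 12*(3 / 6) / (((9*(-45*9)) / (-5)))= 332369 / 83592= 3.98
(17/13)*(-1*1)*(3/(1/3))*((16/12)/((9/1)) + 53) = -24395/39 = -625.51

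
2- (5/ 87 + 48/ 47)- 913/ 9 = -1233118/ 12267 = -100.52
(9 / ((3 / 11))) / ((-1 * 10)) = -33 / 10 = -3.30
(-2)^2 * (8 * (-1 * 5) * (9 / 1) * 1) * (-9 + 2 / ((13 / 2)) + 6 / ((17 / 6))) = 2092320 / 221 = 9467.51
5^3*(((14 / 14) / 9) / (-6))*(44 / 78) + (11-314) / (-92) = 192559 / 96876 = 1.99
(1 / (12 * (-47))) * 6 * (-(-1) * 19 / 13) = -19 / 1222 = -0.02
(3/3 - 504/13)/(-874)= 491/11362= 0.04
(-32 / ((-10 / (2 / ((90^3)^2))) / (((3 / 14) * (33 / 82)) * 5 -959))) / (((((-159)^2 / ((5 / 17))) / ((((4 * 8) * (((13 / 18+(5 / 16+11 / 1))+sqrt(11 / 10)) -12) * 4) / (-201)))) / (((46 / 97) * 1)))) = 50620102 / 35945162077520723146875+404960816 * sqrt(110) / 99847672437557564296875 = 0.00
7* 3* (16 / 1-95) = -1659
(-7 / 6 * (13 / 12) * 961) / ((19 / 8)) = -87451 / 171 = -511.41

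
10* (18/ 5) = 36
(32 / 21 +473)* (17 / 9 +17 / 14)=3896315 / 2646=1472.53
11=11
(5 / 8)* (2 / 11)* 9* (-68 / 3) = -255 / 11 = -23.18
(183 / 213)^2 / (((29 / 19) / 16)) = 1131184 / 146189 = 7.74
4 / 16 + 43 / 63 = 235 / 252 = 0.93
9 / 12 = 3 / 4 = 0.75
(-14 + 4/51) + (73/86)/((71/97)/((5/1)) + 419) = -81116585/5827532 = -13.92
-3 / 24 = -1 / 8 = -0.12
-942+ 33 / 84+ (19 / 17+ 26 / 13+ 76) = -862.49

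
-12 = -12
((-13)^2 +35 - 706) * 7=-3514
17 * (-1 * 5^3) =-2125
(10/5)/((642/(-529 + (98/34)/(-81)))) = -728482/442017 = -1.65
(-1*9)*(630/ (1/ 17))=-96390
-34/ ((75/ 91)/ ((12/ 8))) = -61.88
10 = 10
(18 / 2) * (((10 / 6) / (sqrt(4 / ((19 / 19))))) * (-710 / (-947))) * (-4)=-21300 / 947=-22.49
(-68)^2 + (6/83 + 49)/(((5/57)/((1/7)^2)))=94261201/20335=4635.42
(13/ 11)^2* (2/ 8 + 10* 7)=47489/ 484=98.12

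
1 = 1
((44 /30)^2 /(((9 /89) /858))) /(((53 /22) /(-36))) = -1084136768 /3975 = -272738.81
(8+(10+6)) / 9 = 8 / 3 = 2.67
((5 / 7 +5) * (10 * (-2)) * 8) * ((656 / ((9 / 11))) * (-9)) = 46182400 / 7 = 6597485.71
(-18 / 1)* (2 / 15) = -12 / 5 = -2.40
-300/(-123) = 100/41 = 2.44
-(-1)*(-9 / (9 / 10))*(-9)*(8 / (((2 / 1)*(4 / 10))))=900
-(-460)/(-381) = -460/381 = -1.21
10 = 10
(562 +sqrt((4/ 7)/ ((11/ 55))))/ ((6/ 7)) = 657.64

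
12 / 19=0.63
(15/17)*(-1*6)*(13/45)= -26/17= -1.53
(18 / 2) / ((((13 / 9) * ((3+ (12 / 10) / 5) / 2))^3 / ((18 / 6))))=125000 / 59319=2.11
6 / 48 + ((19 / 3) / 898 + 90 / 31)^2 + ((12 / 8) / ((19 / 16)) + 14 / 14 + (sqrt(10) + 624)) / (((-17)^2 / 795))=795 * sqrt(10) / 289 + 132613405696946201 / 76594927568472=1740.06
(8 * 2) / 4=4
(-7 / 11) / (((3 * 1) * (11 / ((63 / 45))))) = -49 / 1815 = -0.03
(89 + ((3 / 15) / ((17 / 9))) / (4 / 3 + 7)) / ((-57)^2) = 189152 / 6904125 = 0.03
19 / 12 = 1.58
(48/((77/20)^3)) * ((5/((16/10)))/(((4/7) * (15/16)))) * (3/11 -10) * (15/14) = -256800000/5021863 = -51.14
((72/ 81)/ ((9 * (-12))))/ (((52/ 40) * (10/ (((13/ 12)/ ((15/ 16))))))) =-8/ 10935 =-0.00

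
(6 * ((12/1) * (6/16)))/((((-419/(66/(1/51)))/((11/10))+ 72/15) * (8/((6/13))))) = 7497765/22559524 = 0.33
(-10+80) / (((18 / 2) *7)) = 10 / 9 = 1.11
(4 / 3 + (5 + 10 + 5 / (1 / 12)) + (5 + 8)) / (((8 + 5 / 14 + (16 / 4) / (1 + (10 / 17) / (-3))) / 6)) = 40.20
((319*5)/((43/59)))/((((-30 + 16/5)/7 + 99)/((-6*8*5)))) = -5518.85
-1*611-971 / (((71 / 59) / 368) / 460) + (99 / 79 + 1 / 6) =-4596816544891 / 33654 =-136590495.78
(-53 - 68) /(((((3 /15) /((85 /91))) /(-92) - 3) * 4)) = 1182775 /117391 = 10.08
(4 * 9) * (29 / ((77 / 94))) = 98136 / 77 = 1274.49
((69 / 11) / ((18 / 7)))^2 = 25921 / 4356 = 5.95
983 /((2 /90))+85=44320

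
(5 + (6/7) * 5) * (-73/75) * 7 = -949/15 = -63.27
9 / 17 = 0.53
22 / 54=11 / 27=0.41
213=213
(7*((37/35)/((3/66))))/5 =814/25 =32.56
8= 8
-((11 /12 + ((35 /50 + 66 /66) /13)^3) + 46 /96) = -1.40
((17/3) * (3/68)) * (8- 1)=7/4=1.75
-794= -794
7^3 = 343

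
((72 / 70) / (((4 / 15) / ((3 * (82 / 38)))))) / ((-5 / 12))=-39852 / 665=-59.93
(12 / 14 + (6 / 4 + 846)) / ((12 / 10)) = 19795 / 28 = 706.96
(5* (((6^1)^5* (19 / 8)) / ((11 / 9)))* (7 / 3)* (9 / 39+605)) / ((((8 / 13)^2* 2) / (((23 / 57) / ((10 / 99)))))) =9003728097 / 16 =562733006.06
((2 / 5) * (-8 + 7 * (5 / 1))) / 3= 18 / 5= 3.60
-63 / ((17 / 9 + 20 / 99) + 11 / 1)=-77 / 16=-4.81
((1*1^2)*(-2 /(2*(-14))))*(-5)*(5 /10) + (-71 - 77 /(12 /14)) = -13525 /84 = -161.01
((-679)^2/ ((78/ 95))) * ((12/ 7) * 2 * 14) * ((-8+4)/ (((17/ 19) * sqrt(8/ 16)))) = -26629728160 * sqrt(2)/ 221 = -170407795.14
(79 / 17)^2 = 6241 / 289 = 21.60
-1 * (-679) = 679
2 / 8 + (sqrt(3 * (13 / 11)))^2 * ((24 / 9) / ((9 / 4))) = 1763 / 396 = 4.45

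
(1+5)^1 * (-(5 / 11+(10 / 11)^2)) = -930 / 121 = -7.69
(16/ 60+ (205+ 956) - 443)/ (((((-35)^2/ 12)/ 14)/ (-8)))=-689536/ 875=-788.04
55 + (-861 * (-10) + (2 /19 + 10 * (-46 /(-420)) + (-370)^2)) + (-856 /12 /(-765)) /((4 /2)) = 44431913441 /305235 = 145566.25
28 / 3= 9.33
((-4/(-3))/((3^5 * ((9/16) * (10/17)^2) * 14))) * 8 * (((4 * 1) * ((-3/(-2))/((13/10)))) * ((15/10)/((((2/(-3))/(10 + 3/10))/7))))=-952544/78975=-12.06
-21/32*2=-21/16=-1.31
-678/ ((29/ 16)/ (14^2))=-2126208/ 29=-73317.52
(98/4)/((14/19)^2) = 361/8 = 45.12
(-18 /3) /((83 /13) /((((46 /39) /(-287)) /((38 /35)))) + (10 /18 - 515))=6210 /2278189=0.00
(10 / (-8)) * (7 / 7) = -1.25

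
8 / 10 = 4 / 5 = 0.80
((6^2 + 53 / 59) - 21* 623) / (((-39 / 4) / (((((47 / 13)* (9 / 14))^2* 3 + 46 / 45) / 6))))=282367592524 / 73496241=3841.93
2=2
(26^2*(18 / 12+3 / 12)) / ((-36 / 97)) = -114751 / 36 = -3187.53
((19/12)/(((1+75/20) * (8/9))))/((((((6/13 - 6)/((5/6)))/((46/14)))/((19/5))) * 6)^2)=32273761/877879296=0.04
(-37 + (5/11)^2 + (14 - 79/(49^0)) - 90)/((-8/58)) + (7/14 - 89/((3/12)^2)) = -15971/484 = -33.00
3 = 3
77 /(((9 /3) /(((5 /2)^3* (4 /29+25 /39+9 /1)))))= 26613125 /6786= 3921.77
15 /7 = 2.14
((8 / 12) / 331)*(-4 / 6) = -0.00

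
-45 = -45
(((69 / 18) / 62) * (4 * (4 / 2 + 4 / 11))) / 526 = 299 / 269049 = 0.00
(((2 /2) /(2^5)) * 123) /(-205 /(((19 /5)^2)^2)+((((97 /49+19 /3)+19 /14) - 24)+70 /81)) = -63621018027 /239155172176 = -0.27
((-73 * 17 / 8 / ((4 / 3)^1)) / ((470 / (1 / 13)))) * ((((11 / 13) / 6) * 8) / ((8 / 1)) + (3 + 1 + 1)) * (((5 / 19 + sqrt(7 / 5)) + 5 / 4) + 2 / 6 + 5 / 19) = -18412717 / 89157120 - 497641 * sqrt(35) / 25417600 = -0.32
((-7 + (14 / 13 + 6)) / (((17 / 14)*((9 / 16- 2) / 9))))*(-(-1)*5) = -10080 / 5083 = -1.98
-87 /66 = -29 /22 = -1.32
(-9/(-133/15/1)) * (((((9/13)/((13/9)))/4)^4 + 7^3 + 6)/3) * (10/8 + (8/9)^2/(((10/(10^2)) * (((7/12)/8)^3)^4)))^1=1296100397748329222197741003840942724625/31381869798071769453568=41300929679721217.13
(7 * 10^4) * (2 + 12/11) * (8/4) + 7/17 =80920077/187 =432727.68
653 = 653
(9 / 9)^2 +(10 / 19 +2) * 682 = 32755 / 19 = 1723.95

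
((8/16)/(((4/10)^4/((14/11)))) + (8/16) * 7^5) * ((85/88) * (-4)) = -126088235/3872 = -32564.11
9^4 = 6561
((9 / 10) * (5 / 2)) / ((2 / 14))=63 / 4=15.75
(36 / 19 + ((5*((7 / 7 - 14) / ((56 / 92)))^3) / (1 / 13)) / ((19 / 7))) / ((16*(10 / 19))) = -1737494323 / 62720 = -27702.40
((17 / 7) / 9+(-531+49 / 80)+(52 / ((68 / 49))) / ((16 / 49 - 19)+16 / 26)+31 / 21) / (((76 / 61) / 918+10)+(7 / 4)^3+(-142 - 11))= 3.86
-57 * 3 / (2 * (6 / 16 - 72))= 1.19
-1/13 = -0.08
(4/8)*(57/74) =57/148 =0.39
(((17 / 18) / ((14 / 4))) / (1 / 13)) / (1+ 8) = 221 / 567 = 0.39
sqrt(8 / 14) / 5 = 2* sqrt(7) / 35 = 0.15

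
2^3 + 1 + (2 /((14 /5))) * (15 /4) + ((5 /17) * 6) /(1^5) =13.44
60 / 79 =0.76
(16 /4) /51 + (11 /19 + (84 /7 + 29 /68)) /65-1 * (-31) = 7880309 /251940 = 31.28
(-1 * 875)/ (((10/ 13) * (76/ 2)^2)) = -2275/ 2888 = -0.79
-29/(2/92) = -1334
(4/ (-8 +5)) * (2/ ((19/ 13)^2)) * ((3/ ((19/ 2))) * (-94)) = 254176/ 6859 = 37.06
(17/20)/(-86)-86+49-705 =-1276257/1720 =-742.01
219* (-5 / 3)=-365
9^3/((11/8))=5832/11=530.18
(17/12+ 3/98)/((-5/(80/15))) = -3404/2205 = -1.54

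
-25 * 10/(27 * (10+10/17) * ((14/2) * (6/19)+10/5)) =-1615/7776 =-0.21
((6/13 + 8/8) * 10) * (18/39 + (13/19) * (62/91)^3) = 7466540/753571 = 9.91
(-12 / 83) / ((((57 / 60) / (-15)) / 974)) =3506400 / 1577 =2223.46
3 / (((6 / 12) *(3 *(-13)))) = -2 / 13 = -0.15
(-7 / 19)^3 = -343 / 6859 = -0.05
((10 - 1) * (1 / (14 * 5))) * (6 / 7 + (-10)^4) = 315027 / 245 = 1285.82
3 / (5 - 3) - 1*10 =-17 / 2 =-8.50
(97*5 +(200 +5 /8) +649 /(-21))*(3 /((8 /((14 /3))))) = 1145.76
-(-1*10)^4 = -10000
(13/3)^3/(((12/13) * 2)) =28561/648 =44.08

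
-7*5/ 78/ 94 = -35/ 7332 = -0.00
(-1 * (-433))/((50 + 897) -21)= 433/926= 0.47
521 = 521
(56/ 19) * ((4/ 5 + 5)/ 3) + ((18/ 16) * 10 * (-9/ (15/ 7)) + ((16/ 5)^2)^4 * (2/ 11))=1917797352601/ 979687500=1957.56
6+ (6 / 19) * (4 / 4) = 120 / 19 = 6.32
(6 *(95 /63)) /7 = 190 /147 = 1.29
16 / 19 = 0.84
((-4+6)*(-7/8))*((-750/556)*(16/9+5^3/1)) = 299.27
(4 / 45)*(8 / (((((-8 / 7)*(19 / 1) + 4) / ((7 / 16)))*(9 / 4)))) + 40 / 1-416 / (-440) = 5653694 / 138105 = 40.94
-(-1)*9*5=45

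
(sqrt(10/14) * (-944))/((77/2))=-1888 * sqrt(35)/539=-20.72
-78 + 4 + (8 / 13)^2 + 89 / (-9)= -83.51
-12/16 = -3/4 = -0.75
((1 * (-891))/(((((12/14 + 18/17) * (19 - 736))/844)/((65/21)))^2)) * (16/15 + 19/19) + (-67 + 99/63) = -26207058012781/3897308709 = -6724.40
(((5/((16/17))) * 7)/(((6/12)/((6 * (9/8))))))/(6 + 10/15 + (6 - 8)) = 6885/64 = 107.58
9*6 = 54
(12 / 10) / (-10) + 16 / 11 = 367 / 275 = 1.33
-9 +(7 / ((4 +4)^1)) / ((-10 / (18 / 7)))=-369 / 40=-9.22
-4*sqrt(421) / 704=-sqrt(421) / 176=-0.12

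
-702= -702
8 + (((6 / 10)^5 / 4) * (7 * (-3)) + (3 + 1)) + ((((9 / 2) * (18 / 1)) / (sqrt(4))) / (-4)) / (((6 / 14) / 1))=-300831 / 25000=-12.03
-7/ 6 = -1.17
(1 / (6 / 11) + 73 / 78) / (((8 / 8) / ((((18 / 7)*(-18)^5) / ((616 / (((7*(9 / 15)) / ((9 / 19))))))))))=-969348384 / 5005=-193676.00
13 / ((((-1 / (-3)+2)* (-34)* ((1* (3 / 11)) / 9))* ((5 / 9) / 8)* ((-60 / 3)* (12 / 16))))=15444 / 2975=5.19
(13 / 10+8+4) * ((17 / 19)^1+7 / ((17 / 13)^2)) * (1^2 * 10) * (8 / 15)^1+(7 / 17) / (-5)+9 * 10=641211 / 1445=443.74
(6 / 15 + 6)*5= 32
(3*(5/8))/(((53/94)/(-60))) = -10575/53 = -199.53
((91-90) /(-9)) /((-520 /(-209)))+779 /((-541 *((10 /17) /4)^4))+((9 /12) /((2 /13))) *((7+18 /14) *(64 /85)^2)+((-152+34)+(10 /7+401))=-1774435556079607 /640249155000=-2771.48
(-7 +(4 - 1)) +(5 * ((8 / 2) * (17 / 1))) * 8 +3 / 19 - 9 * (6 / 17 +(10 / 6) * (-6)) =905363 / 323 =2802.98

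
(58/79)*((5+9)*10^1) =8120/79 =102.78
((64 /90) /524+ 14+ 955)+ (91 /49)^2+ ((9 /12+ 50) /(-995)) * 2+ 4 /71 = 7937218642373 /8162464590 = 972.40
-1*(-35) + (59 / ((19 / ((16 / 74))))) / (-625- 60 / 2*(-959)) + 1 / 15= 2081481778 / 59357805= 35.07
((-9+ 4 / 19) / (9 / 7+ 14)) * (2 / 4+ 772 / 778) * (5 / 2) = -6786045 / 3163348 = -2.15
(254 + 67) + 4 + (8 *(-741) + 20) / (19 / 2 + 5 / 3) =-13673 / 67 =-204.07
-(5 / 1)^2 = -25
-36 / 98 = -18 / 49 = -0.37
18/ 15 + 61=311/ 5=62.20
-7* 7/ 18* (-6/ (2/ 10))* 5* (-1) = -1225/ 3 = -408.33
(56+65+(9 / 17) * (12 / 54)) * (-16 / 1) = -32944 / 17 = -1937.88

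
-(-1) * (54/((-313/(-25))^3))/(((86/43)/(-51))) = -21515625/30664297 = -0.70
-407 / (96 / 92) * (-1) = 9361 / 24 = 390.04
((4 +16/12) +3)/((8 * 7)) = 25/168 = 0.15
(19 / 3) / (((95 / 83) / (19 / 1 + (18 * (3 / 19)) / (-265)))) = 7935713 / 75525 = 105.07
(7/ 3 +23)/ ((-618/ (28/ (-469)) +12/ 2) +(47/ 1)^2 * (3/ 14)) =133/ 56862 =0.00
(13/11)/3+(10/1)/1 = 343/33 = 10.39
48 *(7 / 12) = 28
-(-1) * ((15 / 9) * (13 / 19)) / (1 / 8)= 520 / 57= 9.12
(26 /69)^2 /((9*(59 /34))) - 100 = -252786116 /2528091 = -99.99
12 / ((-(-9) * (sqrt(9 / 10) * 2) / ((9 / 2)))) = sqrt(10) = 3.16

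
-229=-229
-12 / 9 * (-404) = 1616 / 3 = 538.67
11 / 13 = 0.85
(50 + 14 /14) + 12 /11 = 573 /11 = 52.09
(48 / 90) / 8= 1 / 15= 0.07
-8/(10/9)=-36/5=-7.20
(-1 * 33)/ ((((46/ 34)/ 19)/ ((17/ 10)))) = -181203/ 230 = -787.84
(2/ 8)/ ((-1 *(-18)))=1/ 72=0.01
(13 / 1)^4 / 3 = 28561 / 3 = 9520.33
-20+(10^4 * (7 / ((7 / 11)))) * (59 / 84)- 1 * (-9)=77250.90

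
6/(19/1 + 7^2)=3/34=0.09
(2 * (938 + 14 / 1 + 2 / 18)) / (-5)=-17138 / 45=-380.84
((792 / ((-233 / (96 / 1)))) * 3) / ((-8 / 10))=285120 / 233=1223.69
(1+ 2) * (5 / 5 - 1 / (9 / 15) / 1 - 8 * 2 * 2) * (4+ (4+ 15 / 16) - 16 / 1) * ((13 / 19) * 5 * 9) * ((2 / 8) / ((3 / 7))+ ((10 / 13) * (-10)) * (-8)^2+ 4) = -6319239675 / 608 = -10393486.31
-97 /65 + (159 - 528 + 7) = -363.49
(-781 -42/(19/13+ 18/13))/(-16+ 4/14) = 206101/4070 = 50.64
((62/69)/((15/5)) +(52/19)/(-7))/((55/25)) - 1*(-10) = 3015820/302841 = 9.96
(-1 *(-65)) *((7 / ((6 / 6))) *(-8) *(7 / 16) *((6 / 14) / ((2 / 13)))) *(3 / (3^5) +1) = -242515 / 54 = -4491.02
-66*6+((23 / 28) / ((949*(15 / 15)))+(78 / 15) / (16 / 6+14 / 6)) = -262371353 / 664300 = -394.96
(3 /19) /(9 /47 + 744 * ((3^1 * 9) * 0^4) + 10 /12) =846 /5491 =0.15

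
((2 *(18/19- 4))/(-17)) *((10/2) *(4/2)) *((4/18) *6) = 4640/969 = 4.79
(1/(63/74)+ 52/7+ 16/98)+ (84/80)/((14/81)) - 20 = -90997/17640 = -5.16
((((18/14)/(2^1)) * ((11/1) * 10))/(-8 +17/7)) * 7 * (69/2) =-3065.19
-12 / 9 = -4 / 3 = -1.33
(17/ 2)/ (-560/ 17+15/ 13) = -3757/ 14050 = -0.27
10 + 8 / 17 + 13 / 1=399 / 17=23.47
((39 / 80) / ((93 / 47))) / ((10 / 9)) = 5499 / 24800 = 0.22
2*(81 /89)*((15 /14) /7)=1215 /4361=0.28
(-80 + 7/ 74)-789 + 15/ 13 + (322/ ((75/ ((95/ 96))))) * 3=-98701861/ 115440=-855.01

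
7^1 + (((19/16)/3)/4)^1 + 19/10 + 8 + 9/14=118553/6720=17.64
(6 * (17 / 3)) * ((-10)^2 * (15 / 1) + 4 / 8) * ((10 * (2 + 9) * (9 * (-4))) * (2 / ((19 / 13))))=-276458437.89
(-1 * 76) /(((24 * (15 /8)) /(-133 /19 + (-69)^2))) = -361304 /45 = -8028.98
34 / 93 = 0.37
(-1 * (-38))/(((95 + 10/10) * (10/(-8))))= -19/60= -0.32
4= 4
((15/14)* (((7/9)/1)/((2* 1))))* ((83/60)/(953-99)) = 83/122976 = 0.00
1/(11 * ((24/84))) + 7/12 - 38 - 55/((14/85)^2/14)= -26261029/924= -28421.03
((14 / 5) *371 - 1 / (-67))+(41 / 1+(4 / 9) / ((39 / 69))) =42354166 / 39195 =1080.60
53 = 53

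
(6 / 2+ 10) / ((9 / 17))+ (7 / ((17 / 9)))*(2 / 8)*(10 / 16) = 123059 / 4896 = 25.13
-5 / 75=-1 / 15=-0.07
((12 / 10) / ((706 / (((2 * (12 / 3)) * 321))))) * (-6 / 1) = -46224 / 1765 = -26.19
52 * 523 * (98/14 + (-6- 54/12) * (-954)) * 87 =23717305248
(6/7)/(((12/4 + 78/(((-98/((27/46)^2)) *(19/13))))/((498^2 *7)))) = 977133775968/1846795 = 529097.04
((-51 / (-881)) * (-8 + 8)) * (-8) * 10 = 0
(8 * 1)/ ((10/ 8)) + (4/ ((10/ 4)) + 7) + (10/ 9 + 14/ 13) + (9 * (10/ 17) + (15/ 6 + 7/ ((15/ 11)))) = 598997/ 19890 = 30.12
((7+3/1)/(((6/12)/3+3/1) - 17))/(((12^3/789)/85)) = -111775/3984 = -28.06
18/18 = 1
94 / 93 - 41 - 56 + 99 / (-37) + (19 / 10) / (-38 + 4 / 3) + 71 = -104910637 / 3785100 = -27.72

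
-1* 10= -10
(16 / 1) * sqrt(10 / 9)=16 * sqrt(10) / 3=16.87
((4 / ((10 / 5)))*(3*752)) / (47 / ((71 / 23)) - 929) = -53392 / 10813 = -4.94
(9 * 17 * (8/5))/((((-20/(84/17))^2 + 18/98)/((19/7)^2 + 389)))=8228952/1405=5856.91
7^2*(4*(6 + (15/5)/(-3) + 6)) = 2156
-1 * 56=-56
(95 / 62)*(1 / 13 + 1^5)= 665 / 403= 1.65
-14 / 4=-7 / 2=-3.50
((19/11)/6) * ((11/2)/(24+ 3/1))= 19/324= 0.06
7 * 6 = 42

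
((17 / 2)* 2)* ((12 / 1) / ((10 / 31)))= 3162 / 5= 632.40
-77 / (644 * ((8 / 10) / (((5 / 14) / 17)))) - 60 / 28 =-187955 / 87584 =-2.15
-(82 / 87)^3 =-551368 / 658503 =-0.84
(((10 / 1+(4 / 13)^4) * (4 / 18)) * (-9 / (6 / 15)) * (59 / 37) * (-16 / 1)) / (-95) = -269857504 / 20078383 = -13.44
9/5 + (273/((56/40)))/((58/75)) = 73647/290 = 253.96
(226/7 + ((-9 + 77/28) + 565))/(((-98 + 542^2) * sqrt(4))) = 16549/16445296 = 0.00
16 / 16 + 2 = 3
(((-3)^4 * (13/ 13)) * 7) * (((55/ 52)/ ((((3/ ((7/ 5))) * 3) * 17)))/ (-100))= -4851/ 88400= -0.05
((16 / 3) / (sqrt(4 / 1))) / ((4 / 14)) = 28 / 3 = 9.33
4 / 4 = 1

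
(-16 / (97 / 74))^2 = 1401856 / 9409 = 148.99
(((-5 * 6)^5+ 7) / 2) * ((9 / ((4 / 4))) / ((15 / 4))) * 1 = -145799958 / 5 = -29159991.60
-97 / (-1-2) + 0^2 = 97 / 3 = 32.33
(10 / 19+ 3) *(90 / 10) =603 / 19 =31.74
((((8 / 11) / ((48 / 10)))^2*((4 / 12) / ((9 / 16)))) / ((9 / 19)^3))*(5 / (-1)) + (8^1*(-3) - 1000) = -21962939888 / 21434787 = -1024.64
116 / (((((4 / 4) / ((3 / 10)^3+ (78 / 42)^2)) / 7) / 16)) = 39514936 / 875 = 45159.93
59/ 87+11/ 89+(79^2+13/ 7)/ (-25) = -13491308/ 54201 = -248.91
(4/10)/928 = 1/2320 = 0.00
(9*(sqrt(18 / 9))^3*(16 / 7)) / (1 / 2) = 576*sqrt(2) / 7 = 116.37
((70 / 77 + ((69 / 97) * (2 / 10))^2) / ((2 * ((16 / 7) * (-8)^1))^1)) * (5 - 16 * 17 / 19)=0.24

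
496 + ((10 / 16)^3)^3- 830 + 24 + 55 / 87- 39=-348.35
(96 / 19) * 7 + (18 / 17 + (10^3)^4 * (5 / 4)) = 403750000011766 / 323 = 1250000000036.43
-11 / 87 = -0.13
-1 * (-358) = 358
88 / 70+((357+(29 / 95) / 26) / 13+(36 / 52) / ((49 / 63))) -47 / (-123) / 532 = 1637260981 / 55293420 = 29.61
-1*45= -45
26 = 26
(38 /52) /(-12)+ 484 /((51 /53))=2667485 /5304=502.92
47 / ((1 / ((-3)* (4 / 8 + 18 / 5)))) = -5781 / 10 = -578.10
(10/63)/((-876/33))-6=-55243/9198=-6.01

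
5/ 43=0.12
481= 481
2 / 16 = 1 / 8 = 0.12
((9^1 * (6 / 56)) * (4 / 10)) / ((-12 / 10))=-9 / 28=-0.32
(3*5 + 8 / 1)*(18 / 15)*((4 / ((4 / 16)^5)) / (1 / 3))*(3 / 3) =1695744 / 5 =339148.80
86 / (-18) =-43 / 9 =-4.78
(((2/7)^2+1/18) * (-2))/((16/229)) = -3.93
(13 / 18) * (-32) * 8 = -1664 / 9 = -184.89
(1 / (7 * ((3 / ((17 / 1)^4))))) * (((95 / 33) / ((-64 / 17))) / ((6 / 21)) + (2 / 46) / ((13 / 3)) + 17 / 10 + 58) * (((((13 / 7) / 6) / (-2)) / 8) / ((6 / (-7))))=30080983578641 / 5875752960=5119.51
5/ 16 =0.31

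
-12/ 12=-1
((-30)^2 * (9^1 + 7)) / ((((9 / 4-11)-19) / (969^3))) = -17469181612800 / 37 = -472140043589.19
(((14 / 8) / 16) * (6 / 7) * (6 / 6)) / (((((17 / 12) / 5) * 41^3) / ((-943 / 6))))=-345 / 457232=-0.00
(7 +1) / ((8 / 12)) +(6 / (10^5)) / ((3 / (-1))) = 599999 / 50000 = 12.00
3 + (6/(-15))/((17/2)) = 251/85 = 2.95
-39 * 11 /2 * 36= -7722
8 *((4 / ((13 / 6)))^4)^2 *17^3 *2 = 8652800296747008 / 815730721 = 10607422.37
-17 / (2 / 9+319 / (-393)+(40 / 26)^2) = -3387267 / 354145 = -9.56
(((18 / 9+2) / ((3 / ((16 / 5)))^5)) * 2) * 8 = 67108864 / 759375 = 88.37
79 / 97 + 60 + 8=6675 / 97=68.81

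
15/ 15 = 1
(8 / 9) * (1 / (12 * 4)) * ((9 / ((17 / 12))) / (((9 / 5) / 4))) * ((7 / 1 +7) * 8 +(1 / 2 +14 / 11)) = 50060 / 1683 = 29.74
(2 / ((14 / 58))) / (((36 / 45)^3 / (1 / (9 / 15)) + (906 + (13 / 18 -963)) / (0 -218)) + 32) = 142245000 / 559065731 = 0.25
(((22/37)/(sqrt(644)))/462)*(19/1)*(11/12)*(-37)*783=-18183*sqrt(161)/9016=-25.59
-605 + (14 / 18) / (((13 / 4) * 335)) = -23712947 / 39195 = -605.00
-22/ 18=-11/ 9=-1.22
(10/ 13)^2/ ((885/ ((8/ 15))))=32/ 89739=0.00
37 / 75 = 0.49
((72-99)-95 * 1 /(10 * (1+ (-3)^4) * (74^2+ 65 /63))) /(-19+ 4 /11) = 16806854691 /11600681860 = 1.45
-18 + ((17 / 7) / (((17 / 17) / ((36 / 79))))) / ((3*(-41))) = -408318 / 22673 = -18.01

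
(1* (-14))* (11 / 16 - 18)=1939 / 8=242.38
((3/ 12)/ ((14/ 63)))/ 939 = 3/ 2504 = 0.00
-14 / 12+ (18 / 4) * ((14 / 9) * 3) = 119 / 6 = 19.83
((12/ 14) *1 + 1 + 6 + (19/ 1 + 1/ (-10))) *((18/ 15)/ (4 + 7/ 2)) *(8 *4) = 119872/ 875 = 137.00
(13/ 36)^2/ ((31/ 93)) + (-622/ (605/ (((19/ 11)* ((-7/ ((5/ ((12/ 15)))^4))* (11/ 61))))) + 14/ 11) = 10371642974417/ 6227718750000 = 1.67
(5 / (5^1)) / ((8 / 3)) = 3 / 8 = 0.38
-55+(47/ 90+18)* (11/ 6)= -11363/ 540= -21.04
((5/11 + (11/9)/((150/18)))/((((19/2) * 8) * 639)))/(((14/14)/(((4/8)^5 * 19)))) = 31/4217400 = 0.00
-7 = -7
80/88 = 10/11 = 0.91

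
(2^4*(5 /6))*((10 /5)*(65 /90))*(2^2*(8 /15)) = 3328 /81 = 41.09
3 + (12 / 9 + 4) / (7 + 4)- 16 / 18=257 / 99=2.60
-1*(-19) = 19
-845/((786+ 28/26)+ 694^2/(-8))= 21970/1544853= 0.01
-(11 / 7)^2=-121 / 49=-2.47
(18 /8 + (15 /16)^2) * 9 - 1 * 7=5417 /256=21.16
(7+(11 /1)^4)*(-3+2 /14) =-292960 /7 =-41851.43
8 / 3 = 2.67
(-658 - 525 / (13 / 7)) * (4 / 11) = -48916 / 143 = -342.07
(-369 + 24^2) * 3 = 621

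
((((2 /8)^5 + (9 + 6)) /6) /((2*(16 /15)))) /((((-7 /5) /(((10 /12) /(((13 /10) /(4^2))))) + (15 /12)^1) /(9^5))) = 566907305625 /9121792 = 62148.68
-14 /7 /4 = -1 /2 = -0.50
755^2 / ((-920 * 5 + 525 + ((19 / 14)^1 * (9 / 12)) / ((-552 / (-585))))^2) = 2420837257216 / 70485041518369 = 0.03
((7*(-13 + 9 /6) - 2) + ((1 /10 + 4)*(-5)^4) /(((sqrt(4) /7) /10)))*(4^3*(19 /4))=27239920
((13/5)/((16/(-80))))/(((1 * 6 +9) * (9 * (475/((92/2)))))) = -0.01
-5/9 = -0.56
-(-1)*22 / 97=22 / 97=0.23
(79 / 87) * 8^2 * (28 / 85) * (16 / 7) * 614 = 198680576 / 7395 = 26866.88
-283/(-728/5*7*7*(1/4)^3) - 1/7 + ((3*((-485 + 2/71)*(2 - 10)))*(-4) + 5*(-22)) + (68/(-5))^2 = -367875942689/7914725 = -46479.94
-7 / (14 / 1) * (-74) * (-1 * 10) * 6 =-2220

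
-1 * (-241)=241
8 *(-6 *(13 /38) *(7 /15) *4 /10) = -1456 /475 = -3.07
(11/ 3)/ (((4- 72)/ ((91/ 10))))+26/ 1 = 52039/ 2040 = 25.51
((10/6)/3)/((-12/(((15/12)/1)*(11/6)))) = -275/2592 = -0.11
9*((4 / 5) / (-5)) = -36 / 25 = -1.44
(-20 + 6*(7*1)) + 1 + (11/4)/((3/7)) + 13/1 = 42.42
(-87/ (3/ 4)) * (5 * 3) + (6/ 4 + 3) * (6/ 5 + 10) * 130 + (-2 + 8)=4818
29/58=1/2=0.50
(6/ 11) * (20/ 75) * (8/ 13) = 64/ 715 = 0.09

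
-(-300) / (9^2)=3.70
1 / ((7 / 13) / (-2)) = -3.71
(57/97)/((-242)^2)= 57/5680708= 0.00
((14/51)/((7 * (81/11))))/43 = 22/177633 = 0.00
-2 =-2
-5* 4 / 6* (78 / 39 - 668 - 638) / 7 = 13040 / 21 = 620.95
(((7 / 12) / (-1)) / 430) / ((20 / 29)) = -203 / 103200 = -0.00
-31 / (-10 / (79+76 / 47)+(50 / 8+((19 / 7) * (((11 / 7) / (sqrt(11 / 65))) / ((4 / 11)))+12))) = -0.66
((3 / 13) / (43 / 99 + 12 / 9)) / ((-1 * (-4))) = 0.03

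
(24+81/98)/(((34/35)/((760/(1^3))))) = 2311350/119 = 19423.11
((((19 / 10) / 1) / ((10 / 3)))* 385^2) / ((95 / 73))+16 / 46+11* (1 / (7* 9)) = 1881470639 / 28980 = 64923.07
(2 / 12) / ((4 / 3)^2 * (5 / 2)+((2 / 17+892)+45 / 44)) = 1122 / 6042541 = 0.00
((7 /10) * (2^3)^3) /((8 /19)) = 4256 /5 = 851.20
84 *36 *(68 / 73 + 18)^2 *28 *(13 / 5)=2102322104064 / 26645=78901186.12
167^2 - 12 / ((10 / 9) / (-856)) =37133.80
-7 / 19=-0.37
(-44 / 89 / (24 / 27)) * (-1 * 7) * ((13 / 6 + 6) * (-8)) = -22638 / 89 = -254.36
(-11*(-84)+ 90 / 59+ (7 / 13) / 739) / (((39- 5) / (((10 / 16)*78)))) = 7869003825 / 5929736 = 1327.04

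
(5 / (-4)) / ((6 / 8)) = -5 / 3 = -1.67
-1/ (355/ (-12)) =12/ 355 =0.03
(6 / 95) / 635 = 6 / 60325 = 0.00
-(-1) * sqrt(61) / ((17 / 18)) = 8.27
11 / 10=1.10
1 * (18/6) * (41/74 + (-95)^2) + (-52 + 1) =1999899/74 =27025.66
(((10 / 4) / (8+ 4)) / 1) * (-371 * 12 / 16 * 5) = -9275 / 32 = -289.84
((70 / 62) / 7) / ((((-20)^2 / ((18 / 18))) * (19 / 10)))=1 / 4712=0.00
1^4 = 1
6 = 6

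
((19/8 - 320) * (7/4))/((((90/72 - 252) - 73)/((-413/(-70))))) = 149919/14800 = 10.13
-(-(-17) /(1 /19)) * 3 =-969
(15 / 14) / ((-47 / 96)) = -720 / 329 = -2.19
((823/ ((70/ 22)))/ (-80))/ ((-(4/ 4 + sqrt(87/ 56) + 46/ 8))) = 81477/ 164300-9053 * sqrt(1218)/ 3450300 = 0.40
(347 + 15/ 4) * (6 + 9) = 21045/ 4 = 5261.25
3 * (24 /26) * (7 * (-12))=-3024 /13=-232.62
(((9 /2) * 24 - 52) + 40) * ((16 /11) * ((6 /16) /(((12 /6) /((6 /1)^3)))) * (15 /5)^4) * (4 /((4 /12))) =60466176 /11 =5496925.09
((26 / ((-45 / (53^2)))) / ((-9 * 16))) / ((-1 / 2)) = -36517 / 1620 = -22.54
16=16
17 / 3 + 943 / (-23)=-106 / 3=-35.33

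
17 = 17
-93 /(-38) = 93 /38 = 2.45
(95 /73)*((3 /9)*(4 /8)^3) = 95 /1752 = 0.05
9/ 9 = 1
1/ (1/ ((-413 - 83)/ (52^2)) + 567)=0.00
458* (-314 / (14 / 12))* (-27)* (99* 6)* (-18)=-249097340448 / 7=-35585334349.71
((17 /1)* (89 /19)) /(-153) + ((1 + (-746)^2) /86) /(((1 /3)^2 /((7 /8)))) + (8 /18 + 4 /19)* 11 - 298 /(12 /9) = 663316633 /13072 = 50743.32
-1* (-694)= 694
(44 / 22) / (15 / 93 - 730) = -62 / 22625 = -0.00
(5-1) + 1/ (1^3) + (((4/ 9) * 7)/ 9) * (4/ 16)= 412/ 81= 5.09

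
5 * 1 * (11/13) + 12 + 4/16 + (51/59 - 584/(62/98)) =-86144223/95108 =-905.75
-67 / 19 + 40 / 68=-949 / 323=-2.94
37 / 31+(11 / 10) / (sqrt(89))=11 * sqrt(89) / 890+37 / 31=1.31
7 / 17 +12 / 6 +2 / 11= 485 / 187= 2.59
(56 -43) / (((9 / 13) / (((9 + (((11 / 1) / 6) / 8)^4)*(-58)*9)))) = -234220676885 / 2654208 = -88245.03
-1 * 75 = -75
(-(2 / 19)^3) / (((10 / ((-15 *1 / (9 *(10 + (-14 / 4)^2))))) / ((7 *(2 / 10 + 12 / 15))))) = 112 / 1831353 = 0.00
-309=-309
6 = 6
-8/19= -0.42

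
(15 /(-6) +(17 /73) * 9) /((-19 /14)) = 413 /1387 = 0.30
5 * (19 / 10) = 19 / 2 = 9.50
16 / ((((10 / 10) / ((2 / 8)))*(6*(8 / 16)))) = 1.33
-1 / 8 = -0.12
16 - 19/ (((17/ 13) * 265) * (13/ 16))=71776/ 4505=15.93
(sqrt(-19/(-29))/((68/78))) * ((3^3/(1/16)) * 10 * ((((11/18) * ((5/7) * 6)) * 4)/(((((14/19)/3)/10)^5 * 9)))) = 1290629462265000000 * sqrt(551)/58000957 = 522326686196.47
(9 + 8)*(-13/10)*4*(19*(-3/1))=25194/5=5038.80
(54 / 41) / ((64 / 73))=1971 / 1312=1.50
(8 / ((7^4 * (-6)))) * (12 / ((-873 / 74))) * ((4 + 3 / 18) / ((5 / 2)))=5920 / 6288219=0.00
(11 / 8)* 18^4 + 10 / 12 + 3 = 866075 / 6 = 144345.83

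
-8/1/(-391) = 8/391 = 0.02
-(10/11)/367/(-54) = 5/108999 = 0.00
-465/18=-155/6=-25.83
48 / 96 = 1 / 2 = 0.50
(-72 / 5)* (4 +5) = -648 / 5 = -129.60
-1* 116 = -116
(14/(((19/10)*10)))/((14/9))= 9/19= 0.47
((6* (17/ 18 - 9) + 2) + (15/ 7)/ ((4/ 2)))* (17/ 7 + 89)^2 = -389324800/ 1029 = -378352.58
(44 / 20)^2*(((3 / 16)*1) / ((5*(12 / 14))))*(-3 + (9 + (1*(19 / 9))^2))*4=717409 / 81000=8.86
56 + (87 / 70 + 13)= 4917 / 70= 70.24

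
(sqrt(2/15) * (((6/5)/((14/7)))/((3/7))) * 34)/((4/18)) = 357 * sqrt(30)/25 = 78.21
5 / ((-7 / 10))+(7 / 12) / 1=-551 / 84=-6.56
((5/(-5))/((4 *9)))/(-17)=1/612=0.00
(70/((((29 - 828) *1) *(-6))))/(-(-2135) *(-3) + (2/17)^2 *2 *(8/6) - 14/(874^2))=-227253110/99684229805101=-0.00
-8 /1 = -8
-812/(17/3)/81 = -812/459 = -1.77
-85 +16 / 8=-83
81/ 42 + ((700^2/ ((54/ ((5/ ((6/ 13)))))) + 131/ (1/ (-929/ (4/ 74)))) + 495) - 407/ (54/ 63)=-2441623265/ 1134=-2153106.94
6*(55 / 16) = 165 / 8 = 20.62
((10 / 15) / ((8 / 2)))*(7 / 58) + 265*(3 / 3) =92227 / 348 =265.02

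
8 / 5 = 1.60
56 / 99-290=-28654 / 99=-289.43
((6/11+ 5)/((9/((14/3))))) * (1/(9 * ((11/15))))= 4270/9801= 0.44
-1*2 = -2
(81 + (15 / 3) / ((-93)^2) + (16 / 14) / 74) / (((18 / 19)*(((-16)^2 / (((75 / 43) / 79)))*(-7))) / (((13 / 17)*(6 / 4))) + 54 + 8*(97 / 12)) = -560329571425 / 462816314322306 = -0.00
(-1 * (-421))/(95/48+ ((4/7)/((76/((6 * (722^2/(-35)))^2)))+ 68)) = 173283600/24713794643297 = 0.00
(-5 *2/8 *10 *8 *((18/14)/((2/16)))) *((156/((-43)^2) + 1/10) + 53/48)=-17154030/12943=-1325.35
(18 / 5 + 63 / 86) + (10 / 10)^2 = 2293 / 430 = 5.33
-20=-20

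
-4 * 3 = -12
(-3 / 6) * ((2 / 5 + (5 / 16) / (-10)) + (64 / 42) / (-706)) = -434807 / 2372160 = -0.18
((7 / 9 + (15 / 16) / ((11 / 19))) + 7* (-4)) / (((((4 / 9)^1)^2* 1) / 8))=-1036.92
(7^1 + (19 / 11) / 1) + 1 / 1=107 / 11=9.73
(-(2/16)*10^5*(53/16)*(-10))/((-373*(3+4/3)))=-2484375/9698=-256.17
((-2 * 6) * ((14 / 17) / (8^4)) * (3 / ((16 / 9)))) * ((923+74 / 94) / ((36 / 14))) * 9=-13.16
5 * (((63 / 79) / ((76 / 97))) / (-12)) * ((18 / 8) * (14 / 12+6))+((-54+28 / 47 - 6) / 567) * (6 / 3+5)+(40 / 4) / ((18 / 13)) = -255746071 / 731431296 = -0.35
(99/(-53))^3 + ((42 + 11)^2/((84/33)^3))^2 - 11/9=18724654609075577261/645681445097472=28999.83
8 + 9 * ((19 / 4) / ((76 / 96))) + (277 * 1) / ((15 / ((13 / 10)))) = 12901 / 150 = 86.01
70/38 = 35/19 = 1.84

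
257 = 257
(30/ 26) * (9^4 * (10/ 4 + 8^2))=13089195/ 26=503430.58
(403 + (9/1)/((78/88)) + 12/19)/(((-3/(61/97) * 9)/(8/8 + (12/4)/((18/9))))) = -31172525/1293786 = -24.09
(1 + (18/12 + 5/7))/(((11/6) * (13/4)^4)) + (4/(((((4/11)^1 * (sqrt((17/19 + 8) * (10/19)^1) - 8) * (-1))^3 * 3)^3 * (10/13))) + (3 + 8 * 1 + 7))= 36256544617095259812314101060761420604169 * sqrt(10)/1047137944595034046576014802339572848818913280 + 5185996494206092593692781539885649232215828005450611/287857828292445636265979003157597698800500953579520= 18.02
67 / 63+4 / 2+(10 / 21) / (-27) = 1727 / 567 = 3.05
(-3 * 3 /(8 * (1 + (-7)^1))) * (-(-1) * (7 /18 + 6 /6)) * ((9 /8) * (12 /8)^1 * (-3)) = -1.32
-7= -7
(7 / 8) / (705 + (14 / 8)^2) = 14 / 11329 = 0.00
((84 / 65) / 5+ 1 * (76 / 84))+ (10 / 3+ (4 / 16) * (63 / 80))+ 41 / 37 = 93762167 / 16161600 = 5.80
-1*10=-10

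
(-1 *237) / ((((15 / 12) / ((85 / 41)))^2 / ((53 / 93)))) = -19360688 / 52111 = -371.53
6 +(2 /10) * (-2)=28 /5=5.60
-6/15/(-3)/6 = 1/45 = 0.02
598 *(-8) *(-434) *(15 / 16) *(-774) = -1506583260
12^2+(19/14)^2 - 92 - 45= 1733/196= 8.84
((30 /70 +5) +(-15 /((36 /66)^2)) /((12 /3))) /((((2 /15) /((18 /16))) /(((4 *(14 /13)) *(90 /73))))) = -4882275 /15184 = -321.54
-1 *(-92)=92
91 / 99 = 0.92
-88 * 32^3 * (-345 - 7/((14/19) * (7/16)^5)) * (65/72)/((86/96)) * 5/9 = 686958667366400/453789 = 1513828381.40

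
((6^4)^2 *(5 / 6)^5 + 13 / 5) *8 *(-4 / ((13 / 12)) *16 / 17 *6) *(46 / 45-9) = 4962835116032 / 5525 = 898250699.73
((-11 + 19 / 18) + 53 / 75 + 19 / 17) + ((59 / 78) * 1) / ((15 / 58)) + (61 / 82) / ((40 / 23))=-155517221 / 32619600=-4.77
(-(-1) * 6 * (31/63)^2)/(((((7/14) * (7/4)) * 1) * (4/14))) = 5.81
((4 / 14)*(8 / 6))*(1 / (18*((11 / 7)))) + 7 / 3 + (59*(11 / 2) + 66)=233351 / 594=392.85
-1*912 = -912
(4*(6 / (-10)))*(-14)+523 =2783 / 5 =556.60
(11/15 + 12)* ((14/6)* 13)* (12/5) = 69524/75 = 926.99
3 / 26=0.12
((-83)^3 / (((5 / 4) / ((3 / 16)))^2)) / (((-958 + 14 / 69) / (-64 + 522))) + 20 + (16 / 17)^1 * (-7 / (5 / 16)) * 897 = -2862438131269 / 224699200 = -12738.98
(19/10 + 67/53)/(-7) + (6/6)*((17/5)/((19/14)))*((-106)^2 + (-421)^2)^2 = 6273322050471421/70490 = 88995915030.10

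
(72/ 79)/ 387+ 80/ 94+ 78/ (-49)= -5776858/ 7823291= -0.74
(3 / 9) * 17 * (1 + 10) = 187 / 3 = 62.33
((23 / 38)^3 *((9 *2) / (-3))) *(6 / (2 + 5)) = -109503 / 96026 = -1.14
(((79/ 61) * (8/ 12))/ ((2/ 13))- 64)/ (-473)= 10685/ 86559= 0.12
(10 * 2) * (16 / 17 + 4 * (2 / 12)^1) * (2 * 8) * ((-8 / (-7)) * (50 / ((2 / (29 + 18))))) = 690913.17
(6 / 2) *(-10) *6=-180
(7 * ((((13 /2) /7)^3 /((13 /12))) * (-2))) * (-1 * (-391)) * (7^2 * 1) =-198237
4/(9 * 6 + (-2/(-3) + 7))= 12/185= 0.06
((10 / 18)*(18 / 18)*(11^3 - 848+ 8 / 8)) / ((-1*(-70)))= 242 / 63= 3.84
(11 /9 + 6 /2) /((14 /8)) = 152 /63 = 2.41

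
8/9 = 0.89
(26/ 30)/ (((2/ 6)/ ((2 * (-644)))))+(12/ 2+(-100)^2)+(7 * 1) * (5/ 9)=299749/ 45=6661.09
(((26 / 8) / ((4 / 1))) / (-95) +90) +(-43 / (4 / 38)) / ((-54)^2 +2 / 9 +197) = 89.86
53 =53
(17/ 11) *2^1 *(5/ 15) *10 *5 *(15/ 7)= 8500/ 77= 110.39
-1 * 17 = -17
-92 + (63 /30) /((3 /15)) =-163 /2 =-81.50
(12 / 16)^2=9 / 16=0.56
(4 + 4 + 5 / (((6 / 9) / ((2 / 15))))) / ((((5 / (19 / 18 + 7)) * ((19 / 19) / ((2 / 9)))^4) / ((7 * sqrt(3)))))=1624 * sqrt(3) / 6561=0.43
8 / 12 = 2 / 3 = 0.67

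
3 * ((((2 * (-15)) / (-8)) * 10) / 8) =225 / 16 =14.06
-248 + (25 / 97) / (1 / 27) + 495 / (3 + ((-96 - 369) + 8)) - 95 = -14846599 / 44038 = -337.13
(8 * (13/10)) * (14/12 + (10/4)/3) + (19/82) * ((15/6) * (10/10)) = 17531/820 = 21.38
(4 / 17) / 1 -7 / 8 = -87 / 136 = -0.64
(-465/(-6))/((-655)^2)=0.00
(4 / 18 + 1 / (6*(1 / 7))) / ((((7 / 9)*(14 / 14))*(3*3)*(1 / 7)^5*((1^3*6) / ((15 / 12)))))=694.73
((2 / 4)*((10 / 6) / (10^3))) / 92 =1 / 110400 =0.00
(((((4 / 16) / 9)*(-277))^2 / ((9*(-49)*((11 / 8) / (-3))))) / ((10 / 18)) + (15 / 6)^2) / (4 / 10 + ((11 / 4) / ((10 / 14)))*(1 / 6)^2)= 7890332 / 590205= 13.37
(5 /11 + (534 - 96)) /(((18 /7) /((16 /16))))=33761 /198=170.51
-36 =-36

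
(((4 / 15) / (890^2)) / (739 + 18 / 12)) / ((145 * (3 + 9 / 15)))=0.00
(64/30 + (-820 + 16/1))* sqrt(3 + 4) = -2121.54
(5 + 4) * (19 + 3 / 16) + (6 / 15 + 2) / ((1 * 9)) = 41509 / 240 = 172.95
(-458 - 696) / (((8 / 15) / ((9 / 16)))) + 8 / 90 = -3505019 / 2880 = -1217.02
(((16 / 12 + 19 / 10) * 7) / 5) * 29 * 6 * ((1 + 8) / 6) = 59073 / 50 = 1181.46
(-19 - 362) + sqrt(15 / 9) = -381 + sqrt(15) / 3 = -379.71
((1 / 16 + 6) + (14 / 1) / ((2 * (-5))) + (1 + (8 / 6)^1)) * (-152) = -31901 / 30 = -1063.37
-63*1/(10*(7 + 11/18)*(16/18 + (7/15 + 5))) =-5103/39182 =-0.13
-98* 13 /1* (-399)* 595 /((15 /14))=282290372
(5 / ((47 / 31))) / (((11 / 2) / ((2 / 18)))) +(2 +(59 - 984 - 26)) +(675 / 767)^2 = -2595403579718 / 2737308717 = -948.16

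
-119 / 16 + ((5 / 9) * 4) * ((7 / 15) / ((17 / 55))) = -29981 / 7344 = -4.08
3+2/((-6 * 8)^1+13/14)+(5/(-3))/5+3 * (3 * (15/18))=40031/3954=10.12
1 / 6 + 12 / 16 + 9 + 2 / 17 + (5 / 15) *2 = 2183 / 204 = 10.70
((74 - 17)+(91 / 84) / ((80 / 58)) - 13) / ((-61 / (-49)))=1053353 / 29280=35.98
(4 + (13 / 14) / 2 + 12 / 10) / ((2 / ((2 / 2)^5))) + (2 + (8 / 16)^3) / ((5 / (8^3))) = 61721 / 280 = 220.43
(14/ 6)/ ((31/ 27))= 63/ 31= 2.03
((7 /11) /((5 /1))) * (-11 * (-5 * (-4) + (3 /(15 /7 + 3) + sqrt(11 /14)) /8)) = -13489 /480 - sqrt(154) /80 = -28.26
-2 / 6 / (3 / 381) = -127 / 3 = -42.33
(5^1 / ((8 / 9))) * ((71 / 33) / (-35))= -213 / 616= -0.35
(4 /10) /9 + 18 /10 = 83 /45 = 1.84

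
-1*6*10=-60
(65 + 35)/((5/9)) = 180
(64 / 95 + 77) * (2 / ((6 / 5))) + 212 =19463 / 57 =341.46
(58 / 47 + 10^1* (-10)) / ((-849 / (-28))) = -129976 / 39903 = -3.26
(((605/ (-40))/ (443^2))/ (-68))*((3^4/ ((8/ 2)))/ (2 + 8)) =9801/ 4270378240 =0.00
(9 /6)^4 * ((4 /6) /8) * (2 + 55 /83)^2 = 2.99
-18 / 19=-0.95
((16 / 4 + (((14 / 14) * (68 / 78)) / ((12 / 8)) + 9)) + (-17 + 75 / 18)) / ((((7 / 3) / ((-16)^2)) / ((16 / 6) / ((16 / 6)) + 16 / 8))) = 3200 / 13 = 246.15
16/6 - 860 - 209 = -3199/3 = -1066.33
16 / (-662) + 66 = 21838 / 331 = 65.98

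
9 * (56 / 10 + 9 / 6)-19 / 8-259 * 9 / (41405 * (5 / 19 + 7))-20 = 45185713 / 1088360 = 41.52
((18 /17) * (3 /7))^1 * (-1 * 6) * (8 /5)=-4.36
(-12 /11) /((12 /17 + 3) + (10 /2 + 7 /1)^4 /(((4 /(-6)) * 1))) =68 /1938585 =0.00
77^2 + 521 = 6450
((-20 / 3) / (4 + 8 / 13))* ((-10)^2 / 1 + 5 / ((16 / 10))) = -3575 / 24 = -148.96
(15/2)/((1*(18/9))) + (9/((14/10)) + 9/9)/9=1153/252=4.58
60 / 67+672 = 45084 / 67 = 672.90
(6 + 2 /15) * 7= 644 /15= 42.93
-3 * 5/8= -15/8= -1.88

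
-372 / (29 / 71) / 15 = -8804 / 145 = -60.72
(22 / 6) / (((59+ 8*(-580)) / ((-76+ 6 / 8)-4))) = 3487 / 54972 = 0.06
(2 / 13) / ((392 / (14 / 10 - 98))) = -69 / 1820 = -0.04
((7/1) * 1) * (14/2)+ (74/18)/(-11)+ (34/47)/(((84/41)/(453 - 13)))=6644026/32571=203.99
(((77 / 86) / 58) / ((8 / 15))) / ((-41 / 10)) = -5775 / 818032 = -0.01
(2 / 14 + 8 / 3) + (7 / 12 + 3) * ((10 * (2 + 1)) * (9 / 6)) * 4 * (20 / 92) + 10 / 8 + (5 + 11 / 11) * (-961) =-10861169 / 1932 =-5621.72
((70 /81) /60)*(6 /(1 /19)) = 1.64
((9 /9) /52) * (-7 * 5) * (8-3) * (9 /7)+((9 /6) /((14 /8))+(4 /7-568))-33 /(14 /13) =-218961 /364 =-601.54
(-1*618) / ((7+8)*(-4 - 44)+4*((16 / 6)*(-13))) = 927 / 1288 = 0.72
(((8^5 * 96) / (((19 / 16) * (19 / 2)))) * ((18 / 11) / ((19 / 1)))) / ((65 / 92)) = 166698418176 / 4904185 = 33991.05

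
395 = 395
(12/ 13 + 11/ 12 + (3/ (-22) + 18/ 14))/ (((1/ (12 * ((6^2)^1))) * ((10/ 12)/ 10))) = 15510960/ 1001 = 15495.46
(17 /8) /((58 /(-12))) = -51 /116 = -0.44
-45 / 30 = -3 / 2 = -1.50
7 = 7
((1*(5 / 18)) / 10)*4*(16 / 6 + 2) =14 / 27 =0.52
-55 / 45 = -11 / 9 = -1.22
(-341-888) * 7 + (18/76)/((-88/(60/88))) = -632905639/73568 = -8603.00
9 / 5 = 1.80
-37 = -37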